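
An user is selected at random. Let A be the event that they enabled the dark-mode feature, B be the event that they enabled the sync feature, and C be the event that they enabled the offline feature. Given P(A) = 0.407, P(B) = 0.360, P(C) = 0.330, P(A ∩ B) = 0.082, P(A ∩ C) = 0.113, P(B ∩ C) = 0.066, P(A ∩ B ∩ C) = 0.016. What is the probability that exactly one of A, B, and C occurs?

Using the inclusion–exclusion count for exactly one event:
P(exactly one) = 0.407 + 0.360 + 0.330 − 2·0.082 − 2·0.113 − 2·0.066 + 3·0.016 = 0.623

0.623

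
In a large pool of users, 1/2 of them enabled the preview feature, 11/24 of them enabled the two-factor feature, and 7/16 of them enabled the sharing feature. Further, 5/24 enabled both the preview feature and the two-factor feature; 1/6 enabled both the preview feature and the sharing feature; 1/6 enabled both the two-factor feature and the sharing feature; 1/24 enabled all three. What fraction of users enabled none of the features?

Apply inclusion-exclusion:
P(union) = 1/2 + 11/24 + 7/16 − 5/24 − 1/6 − 1/6 + 1/24 = 43/48
P(none) = 1 − 43/48 = 5/48

5/48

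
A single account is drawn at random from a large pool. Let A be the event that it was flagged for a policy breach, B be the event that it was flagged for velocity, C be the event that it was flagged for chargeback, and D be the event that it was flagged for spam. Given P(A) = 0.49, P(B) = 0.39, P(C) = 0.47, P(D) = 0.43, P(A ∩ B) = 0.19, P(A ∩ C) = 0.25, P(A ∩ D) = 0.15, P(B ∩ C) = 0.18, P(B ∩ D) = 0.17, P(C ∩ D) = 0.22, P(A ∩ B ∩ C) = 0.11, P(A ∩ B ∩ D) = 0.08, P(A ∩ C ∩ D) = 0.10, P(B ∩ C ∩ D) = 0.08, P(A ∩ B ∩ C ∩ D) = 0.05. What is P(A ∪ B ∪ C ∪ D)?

By inclusion–exclusion:
P(A ∪ B ∪ C ∪ D) = 0.49 + 0.39 + 0.47 + 0.43 − 0.19 − 0.25 − 0.15 − 0.18 − 0.17 − 0.22 + 0.11 + 0.08 + 0.10 + 0.08 − 0.05 = 0.94

0.94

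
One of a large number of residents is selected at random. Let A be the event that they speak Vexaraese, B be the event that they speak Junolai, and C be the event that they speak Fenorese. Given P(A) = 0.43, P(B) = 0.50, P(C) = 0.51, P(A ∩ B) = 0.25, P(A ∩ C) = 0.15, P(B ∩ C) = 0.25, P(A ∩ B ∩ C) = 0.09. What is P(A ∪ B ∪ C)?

0.88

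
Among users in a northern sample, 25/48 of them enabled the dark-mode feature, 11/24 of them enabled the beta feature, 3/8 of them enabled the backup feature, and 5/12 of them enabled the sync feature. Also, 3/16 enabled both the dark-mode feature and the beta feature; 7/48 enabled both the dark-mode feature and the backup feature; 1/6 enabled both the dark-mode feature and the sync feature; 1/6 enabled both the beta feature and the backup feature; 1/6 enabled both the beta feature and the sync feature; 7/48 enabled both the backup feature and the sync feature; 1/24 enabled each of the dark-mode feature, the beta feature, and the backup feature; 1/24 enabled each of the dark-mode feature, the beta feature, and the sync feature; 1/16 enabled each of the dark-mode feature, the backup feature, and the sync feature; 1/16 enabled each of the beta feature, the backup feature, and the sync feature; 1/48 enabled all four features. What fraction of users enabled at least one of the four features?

47/48

By inclusion-exclusion,
P(union) = 25/48 + 11/24 + 3/8 + 5/12 − 3/16 − 7/48 − 1/6 − 1/6 − 1/6 − 7/48 + 1/24 + 1/24 + 1/16 + 1/16 − 1/48 = 47/48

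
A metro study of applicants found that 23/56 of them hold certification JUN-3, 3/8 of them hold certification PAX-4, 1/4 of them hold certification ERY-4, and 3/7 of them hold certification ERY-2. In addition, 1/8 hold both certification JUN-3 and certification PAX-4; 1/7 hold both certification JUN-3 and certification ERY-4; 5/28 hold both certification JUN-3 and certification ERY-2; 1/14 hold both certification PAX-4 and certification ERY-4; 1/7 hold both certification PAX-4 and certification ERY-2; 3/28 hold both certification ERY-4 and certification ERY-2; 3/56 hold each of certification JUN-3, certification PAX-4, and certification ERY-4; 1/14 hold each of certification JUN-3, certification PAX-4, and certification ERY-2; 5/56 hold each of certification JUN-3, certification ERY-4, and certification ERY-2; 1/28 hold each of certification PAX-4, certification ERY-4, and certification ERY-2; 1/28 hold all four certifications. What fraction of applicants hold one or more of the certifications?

51/56

Inclusion–exclusion gives
P(union) = 23/56 + 3/8 + 1/4 + 3/7 − 1/8 − 1/7 − 5/28 − 1/14 − 1/7 − 3/28 + 3/56 + 1/14 + 5/56 + 1/28 − 1/28 = 51/56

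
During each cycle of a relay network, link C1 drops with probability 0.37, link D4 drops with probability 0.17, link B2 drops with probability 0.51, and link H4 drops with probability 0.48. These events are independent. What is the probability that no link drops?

0.13323492

Since the events are independent, P(none) is the product of the individual non-occurrence probabilities.
P(none) = (1 − 0.37) × (1 − 0.17) × (1 − 0.51) × (1 − 0.48) = 0.63 × 0.83 × 0.49 × 0.52 = 0.13323492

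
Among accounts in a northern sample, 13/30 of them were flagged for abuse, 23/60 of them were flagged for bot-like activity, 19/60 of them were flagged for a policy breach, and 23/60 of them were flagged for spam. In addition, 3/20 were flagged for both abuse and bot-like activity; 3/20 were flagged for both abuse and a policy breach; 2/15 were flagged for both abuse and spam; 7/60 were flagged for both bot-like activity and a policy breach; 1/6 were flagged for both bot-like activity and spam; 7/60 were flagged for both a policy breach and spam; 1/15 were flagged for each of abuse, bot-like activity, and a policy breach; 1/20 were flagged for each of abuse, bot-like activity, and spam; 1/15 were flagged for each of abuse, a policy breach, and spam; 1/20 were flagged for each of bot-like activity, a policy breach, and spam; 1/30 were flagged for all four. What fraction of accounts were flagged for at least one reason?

P(at least one) = 13/30 + 23/60 + 19/60 + 23/60 − 3/20 − 3/20 − 2/15 − 7/60 − 1/6 − 7/60 + 1/15 + 1/20 + 1/15 + 1/20 − 1/30 = 53/60

53/60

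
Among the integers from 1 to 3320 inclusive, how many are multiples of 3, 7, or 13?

1568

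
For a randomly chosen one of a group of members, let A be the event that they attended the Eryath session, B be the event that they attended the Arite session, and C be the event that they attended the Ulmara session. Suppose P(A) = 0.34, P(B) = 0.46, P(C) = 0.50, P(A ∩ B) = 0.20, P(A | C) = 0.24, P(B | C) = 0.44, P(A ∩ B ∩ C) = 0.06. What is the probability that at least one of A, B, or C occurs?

0.82

P(A ∩ C) = P(C)·P(A|C) = 0.50 × 0.24 = 0.12
P(B ∩ C) = P(C)·P(B|C) = 0.50 × 0.44 = 0.22
Apply inclusion-exclusion:
P(A ∪ B ∪ C) = 0.34 + 0.46 + 0.50 − 0.20 − 0.12 − 0.22 + 0.06 = 0.82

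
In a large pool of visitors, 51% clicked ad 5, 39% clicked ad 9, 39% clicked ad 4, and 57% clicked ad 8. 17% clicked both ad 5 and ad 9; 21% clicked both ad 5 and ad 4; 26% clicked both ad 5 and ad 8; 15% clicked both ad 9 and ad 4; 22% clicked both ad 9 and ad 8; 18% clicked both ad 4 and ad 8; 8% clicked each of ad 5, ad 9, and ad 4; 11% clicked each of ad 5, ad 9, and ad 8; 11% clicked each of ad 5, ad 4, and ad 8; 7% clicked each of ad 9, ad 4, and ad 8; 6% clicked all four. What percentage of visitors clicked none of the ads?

P(≥1) = 51 + 39 + 39 + 57 − 17 − 21 − 26 − 15 − 22 − 18 + 8 + 11 + 11 + 7 − 6 = 98%
P(none) = 100% − 98% = 2%

2%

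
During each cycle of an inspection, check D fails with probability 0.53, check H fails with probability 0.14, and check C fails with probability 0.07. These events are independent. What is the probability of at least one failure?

0.624094

Since the events are independent, P(none) is the product of the individual non-occurrence probabilities.
P(none) = (1 − 0.53) × (1 − 0.14) × (1 − 0.07) = 0.47 × 0.86 × 0.93 = 0.375906
P(at least one) = 1 − 0.375906 = 0.624094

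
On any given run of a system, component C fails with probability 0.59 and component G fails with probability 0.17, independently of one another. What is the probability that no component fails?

0.3403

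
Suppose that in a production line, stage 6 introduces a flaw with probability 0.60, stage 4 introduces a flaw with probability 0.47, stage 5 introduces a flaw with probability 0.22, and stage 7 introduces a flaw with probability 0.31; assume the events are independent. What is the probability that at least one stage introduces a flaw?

0.8859016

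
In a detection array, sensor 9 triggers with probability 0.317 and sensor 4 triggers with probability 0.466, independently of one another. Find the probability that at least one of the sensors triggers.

Independence gives P(none) = ∏(1 − pᵢ).
P(none) = (1 − 0.317) × (1 − 0.466) = 0.683 × 0.534 = 0.364722
P(at least one) = 1 − 0.364722 = 0.635278

0.635278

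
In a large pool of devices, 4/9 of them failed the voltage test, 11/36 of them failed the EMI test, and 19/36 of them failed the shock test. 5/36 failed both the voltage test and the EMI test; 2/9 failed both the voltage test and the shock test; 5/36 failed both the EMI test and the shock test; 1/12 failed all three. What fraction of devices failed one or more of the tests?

By inclusion-exclusion,
P(≥1) = 4/9 + 11/36 + 19/36 − 5/36 − 2/9 − 5/36 + 1/12 = 31/36

31/36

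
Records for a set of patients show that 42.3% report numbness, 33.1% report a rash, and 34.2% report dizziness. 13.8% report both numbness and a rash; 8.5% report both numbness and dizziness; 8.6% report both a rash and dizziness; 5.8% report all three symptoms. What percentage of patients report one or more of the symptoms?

P(at least one) = 42.3 + 33.1 + 34.2 − 13.8 − 8.5 − 8.6 + 5.8 = 84.5%

84.5%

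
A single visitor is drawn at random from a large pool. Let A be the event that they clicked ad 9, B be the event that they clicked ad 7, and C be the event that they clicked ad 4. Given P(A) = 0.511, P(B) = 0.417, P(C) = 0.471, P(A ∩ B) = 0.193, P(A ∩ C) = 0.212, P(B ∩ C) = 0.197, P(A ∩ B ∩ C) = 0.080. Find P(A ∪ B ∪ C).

0.877

P(A ∪ B ∪ C) = 0.511 + 0.417 + 0.471 − 0.193 − 0.212 − 0.197 + 0.080 = 0.877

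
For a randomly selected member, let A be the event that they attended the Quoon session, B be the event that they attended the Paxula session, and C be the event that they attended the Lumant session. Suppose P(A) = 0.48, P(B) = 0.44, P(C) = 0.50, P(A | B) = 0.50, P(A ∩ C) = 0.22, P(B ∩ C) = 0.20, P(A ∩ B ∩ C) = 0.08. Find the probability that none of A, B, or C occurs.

0.14

P(A ∩ B) = P(B)·P(A|B) = 0.44 × 0.50 = 0.22
By inclusion–exclusion:
P(A ∪ B ∪ C) = 0.48 + 0.44 + 0.50 − 0.22 − 0.22 − 0.20 + 0.08 = 0.86
P(none) = 1 − 0.86 = 0.14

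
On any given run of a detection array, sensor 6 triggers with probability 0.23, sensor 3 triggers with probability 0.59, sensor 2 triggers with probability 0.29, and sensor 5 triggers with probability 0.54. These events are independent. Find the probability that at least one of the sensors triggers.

0.89689238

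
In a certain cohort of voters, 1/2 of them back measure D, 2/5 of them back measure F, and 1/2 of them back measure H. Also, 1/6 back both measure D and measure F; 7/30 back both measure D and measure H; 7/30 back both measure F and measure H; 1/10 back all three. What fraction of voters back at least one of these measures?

P(union) = 1/2 + 2/5 + 1/2 − 1/6 − 7/30 − 7/30 + 1/10 = 13/15

13/15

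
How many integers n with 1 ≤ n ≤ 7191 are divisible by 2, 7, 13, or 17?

4514

⌊7191/2⌋ + ⌊7191/7⌋ + ⌊7191/13⌋ + ⌊7191/17⌋ − ⌊7191/14⌋ − ⌊7191/26⌋ − ⌊7191/34⌋ − ⌊7191/91⌋ − ⌊7191/119⌋ − ⌊7191/221⌋ + ⌊7191/182⌋ + ⌊7191/238⌋ + ⌊7191/442⌋ + ⌊7191/1547⌋ − ⌊7191/3094⌋ = 3595 + 1027 + 553 + 423 − 513 − 276 − 211 − 79 − 60 − 32 + 39 + 30 + 16 + 4 − 2 = 4514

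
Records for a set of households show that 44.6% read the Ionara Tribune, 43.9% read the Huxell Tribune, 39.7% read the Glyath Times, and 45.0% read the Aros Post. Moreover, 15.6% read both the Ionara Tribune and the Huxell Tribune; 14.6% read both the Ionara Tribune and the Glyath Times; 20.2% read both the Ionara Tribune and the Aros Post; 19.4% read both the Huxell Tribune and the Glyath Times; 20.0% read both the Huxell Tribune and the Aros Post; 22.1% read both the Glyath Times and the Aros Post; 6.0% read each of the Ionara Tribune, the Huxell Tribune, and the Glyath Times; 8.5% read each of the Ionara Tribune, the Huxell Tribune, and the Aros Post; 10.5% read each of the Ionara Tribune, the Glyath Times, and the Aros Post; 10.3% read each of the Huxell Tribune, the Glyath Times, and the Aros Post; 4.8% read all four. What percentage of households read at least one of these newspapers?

91.8%

P(≥1) = 44.6 + 43.9 + 39.7 + 45.0 − 15.6 − 14.6 − 20.2 − 19.4 − 20.0 − 22.1 + 6.0 + 8.5 + 10.5 + 10.3 − 4.8 = 91.8%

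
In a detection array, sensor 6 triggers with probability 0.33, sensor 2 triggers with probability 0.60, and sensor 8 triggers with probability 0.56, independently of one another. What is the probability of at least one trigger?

Independence gives P(none) = ∏(1 − pᵢ).
P(none) = (1 − 0.33) × (1 − 0.60) × (1 − 0.56) = 0.67 × 0.40 × 0.44 = 0.11792
P(at least one) = 1 − 0.11792 = 0.88208

0.88208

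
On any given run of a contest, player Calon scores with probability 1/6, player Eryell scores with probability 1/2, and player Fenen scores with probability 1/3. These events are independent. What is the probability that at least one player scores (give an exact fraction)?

13/18

P(none) = (1 − 1/6) × (1 − 1/2) × (1 − 1/3) = 5/6 × 1/2 × 2/3 = 5/18
P(at least one) = 1 − 5/18 = 13/18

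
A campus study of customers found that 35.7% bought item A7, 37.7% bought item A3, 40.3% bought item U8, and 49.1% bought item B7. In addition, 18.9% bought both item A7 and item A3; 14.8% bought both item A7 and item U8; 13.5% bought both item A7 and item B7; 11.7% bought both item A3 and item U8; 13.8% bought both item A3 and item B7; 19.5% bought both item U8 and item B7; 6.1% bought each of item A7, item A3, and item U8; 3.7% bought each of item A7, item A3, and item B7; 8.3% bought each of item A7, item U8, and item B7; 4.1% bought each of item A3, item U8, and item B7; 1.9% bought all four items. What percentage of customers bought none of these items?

9.1%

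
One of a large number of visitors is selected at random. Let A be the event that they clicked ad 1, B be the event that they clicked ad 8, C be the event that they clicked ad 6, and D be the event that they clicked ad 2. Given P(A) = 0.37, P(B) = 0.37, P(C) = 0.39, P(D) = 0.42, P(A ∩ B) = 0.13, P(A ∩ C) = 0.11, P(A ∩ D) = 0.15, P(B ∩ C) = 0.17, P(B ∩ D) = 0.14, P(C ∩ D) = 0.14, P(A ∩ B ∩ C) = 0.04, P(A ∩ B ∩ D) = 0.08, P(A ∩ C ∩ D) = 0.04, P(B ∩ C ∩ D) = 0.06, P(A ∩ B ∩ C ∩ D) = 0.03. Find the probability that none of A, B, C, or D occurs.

P(A ∪ B ∪ C ∪ D) = 0.37 + 0.37 + 0.39 + 0.42 − 0.13 − 0.11 − 0.15 − 0.17 − 0.14 − 0.14 + 0.04 + 0.08 + 0.04 + 0.06 − 0.03 = 0.90
P(none) = 1 − 0.90 = 0.10

0.10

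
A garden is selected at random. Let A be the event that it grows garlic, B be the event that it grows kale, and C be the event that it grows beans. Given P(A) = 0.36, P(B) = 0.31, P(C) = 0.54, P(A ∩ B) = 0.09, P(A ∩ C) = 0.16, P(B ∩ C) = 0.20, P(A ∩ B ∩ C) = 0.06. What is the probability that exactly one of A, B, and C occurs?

P(exactly one) = 0.36 + 0.31 + 0.54 − 2·0.09 − 2·0.16 − 2·0.20 + 3·0.06 = 0.49

0.49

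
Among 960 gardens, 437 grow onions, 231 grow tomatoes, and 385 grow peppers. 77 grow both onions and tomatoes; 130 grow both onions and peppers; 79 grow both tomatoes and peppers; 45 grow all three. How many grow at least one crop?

N(≥1) = 437 + 231 + 385 − 77 − 130 − 79 + 45 = 812

812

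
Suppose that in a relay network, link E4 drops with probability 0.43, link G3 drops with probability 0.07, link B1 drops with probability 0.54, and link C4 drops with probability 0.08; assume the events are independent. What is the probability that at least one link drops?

0.77566168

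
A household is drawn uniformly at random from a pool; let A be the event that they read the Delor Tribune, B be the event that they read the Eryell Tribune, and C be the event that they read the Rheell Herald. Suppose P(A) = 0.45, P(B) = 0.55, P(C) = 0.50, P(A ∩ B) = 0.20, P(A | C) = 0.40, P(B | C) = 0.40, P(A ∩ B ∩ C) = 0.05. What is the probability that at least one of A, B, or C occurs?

P(A ∩ C) = P(C)·P(A|C) = 0.50 × 0.40 = 0.20
P(B ∩ C) = P(C)·P(B|C) = 0.50 × 0.40 = 0.20
Apply inclusion-exclusion:
P(A ∪ B ∪ C) = 0.45 + 0.55 + 0.50 − 0.20 − 0.20 − 0.20 + 0.05 = 0.95

0.95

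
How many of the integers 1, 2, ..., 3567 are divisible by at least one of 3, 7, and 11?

1714

By inclusion-exclusion,
⌊3567/3⌋ + ⌊3567/7⌋ + ⌊3567/11⌋ − ⌊3567/21⌋ − ⌊3567/33⌋ − ⌊3567/77⌋ + ⌊3567/231⌋ = 1189 + 509 + 324 − 169 − 108 − 46 + 15 = 1714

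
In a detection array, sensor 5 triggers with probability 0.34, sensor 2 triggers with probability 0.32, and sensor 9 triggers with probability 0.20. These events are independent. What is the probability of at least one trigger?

0.64096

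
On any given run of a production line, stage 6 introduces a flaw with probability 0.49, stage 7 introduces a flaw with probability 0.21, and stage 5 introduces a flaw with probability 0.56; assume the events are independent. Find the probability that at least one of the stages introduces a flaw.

0.822724

Since the events are independent, P(none) is the product of the individual non-occurrence probabilities.
P(none) = (1 − 0.49) × (1 − 0.21) × (1 − 0.56) = 0.51 × 0.79 × 0.44 = 0.177276
P(at least one) = 1 − 0.177276 = 0.822724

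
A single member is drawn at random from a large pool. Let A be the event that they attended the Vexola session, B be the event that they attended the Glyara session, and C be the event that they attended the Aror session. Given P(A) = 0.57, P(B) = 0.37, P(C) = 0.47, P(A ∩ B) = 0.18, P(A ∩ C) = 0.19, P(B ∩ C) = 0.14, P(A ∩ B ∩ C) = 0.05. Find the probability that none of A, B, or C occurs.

P(A ∪ B ∪ C) = 0.57 + 0.37 + 0.47 − 0.18 − 0.19 − 0.14 + 0.05 = 0.95
P(none) = 1 − 0.95 = 0.05

0.05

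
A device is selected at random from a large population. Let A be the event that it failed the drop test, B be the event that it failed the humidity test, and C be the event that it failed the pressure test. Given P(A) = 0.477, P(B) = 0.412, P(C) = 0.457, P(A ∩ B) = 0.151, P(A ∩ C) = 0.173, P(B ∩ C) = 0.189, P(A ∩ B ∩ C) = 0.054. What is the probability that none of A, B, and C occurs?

P(A ∪ B ∪ C) = 0.477 + 0.412 + 0.457 − 0.151 − 0.173 − 0.189 + 0.054 = 0.887
P(none) = 1 − 0.887 = 0.113

0.113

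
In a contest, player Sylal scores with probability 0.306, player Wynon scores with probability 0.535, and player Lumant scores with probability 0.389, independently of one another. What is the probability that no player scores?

0.19717581

P(none) = (1 − 0.306) × (1 − 0.535) × (1 − 0.389) = 0.694 × 0.465 × 0.611 = 0.19717581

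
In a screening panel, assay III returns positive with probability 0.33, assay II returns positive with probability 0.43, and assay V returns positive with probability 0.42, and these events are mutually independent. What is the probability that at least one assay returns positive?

0.778498

P(none) = (1 − 0.33) × (1 − 0.43) × (1 − 0.42) = 0.67 × 0.57 × 0.58 = 0.221502
P(at least one) = 1 − 0.221502 = 0.778498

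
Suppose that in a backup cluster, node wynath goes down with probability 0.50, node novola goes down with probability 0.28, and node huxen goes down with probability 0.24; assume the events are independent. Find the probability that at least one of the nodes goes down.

P(none) = (1 − 0.50) × (1 − 0.28) × (1 − 0.24) = 0.50 × 0.72 × 0.76 = 0.2736
P(at least one) = 1 − 0.2736 = 0.7264

0.7264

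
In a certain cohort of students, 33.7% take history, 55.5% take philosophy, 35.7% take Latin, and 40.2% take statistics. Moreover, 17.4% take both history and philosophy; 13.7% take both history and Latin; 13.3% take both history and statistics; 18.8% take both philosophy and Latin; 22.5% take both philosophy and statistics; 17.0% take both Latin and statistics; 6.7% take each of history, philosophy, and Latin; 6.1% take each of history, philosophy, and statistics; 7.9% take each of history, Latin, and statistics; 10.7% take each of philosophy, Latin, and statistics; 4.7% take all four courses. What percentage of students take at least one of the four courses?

89.1%

Using inclusion–exclusion:
P(at least one) = 33.7 + 55.5 + 35.7 + 40.2 − 17.4 − 13.7 − 13.3 − 18.8 − 22.5 − 17.0 + 6.7 + 6.1 + 7.9 + 10.7 − 4.7 = 89.1%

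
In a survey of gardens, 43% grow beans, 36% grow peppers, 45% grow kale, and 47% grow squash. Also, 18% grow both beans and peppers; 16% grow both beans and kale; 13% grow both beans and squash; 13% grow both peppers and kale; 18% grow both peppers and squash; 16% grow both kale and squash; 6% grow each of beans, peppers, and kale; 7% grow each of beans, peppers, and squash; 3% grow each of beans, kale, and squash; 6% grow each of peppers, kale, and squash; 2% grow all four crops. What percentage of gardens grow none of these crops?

3%

Apply inclusion-exclusion:
P(≥1) = 43 + 36 + 45 + 47 − 18 − 16 − 13 − 13 − 18 − 16 + 6 + 7 + 3 + 6 − 2 = 97%
P(none) = 100% − 97% = 3%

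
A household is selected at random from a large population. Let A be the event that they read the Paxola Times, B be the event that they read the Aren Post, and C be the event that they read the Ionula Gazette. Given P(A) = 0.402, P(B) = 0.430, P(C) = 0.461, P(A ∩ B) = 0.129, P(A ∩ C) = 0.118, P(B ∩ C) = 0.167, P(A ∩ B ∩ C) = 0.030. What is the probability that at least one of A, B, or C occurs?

Inclusion–exclusion gives
P(A ∪ B ∪ C) = 0.402 + 0.430 + 0.461 − 0.129 − 0.118 − 0.167 + 0.030 = 0.909

0.909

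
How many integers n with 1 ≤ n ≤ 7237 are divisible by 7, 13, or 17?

By inclusion–exclusion:
1033 + 556 + 425 − 79 − 60 − 32 + 4 = 1847

1847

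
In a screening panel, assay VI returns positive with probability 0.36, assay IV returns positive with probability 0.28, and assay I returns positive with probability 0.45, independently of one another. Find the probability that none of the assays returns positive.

0.25344

P(none) = (1 − 0.36) × (1 − 0.28) × (1 − 0.45) = 0.64 × 0.72 × 0.55 = 0.25344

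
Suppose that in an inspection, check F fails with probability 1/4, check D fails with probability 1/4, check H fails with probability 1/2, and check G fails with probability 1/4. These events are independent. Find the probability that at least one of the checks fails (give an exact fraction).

101/128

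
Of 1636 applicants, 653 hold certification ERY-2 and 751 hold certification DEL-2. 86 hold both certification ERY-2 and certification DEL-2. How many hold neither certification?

Using inclusion–exclusion:
N(≥1) = 653 + 751 − 86 = 1318
None: 1636 − 1318 = 318

318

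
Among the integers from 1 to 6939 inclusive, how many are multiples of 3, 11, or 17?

2980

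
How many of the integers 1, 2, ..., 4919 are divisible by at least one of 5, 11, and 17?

1552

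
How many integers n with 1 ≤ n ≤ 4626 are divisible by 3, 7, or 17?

Apply inclusion-exclusion:
1542 + 660 + 272 − 220 − 90 − 38 + 12 = 2138

2138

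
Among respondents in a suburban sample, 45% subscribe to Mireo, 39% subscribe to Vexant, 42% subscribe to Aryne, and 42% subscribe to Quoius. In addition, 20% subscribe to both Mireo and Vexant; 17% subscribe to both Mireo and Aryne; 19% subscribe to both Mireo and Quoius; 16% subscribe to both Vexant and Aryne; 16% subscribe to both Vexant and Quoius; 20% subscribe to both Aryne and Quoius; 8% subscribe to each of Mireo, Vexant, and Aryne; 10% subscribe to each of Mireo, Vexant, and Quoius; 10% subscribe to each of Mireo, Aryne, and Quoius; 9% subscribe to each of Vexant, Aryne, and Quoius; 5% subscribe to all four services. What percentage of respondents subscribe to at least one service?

P(≥1) = 45 + 39 + 42 + 42 − 20 − 17 − 19 − 16 − 16 − 20 + 8 + 10 + 10 + 9 − 5 = 92%

92%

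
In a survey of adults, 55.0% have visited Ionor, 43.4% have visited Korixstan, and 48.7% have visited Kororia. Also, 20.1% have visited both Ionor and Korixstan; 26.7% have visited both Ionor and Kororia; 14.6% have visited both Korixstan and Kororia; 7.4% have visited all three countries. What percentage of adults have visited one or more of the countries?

By inclusion–exclusion:
P(≥1) = 55.0 + 43.4 + 48.7 − 20.1 − 26.7 − 14.6 + 7.4 = 93.1%

93.1%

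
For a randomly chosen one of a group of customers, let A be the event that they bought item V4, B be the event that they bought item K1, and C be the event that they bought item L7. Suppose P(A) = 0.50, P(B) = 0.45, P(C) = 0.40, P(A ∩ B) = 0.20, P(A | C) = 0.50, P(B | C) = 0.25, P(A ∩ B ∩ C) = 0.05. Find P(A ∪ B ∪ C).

0.90

P(A ∩ C) = P(C)·P(A|C) = 0.40 × 0.50 = 0.20
P(B ∩ C) = P(C)·P(B|C) = 0.40 × 0.25 = 0.10
P(A ∪ B ∪ C) = 0.50 + 0.45 + 0.40 − 0.20 − 0.20 − 0.10 + 0.05 = 0.90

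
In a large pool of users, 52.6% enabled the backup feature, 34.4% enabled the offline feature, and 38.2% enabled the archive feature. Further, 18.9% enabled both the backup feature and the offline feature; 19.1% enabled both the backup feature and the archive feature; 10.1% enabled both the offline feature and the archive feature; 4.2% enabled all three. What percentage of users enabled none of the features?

18.7%

Using inclusion–exclusion:
P(at least one) = 52.6 + 34.4 + 38.2 − 18.9 − 19.1 − 10.1 + 4.2 = 81.3%
P(none) = 100% − 81.3% = 18.7%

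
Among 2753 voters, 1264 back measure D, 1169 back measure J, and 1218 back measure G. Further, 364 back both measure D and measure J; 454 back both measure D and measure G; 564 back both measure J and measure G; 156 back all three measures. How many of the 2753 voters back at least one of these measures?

2425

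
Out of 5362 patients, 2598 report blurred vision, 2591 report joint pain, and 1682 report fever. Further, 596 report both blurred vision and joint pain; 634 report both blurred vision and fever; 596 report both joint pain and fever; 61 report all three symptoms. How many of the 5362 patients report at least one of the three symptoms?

5106

Apply inclusion-exclusion:
N(≥1) = 2598 + 2591 + 1682 − 596 − 634 − 596 + 61 = 5106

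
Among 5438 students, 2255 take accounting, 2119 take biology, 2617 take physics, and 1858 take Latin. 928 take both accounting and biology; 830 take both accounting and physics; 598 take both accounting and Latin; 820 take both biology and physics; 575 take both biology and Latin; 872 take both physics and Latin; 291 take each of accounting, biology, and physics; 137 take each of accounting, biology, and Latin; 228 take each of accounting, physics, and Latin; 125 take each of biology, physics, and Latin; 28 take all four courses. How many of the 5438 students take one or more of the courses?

4979

By inclusion-exclusion,
|at least one| = 2255 + 2119 + 2617 + 1858 − 928 − 830 − 598 − 820 − 575 − 872 + 291 + 137 + 228 + 125 − 28 = 4979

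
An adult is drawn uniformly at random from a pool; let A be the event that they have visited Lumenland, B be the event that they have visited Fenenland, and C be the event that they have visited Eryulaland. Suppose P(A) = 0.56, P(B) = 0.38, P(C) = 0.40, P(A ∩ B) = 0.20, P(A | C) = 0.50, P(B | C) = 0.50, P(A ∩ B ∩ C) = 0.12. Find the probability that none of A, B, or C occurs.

0.14

P(A ∩ C) = P(C)·P(A|C) = 0.40 × 0.50 = 0.20
P(B ∩ C) = P(C)·P(B|C) = 0.40 × 0.50 = 0.20
By inclusion–exclusion:
P(A ∪ B ∪ C) = 0.56 + 0.38 + 0.40 − 0.20 − 0.20 − 0.20 + 0.12 = 0.86
P(none) = 1 − 0.86 = 0.14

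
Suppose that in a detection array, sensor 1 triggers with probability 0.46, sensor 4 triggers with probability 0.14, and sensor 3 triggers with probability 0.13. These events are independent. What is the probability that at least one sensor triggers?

Independence gives P(none) = ∏(1 − pᵢ).
P(none) = (1 − 0.46) × (1 − 0.14) × (1 − 0.13) = 0.54 × 0.86 × 0.87 = 0.404028
P(at least one) = 1 − 0.404028 = 0.595972

0.595972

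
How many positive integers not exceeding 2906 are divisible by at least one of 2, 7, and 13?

1757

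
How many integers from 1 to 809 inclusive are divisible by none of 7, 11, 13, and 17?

548

⌊809/7⌋ + ⌊809/11⌋ + ⌊809/13⌋ + ⌊809/17⌋ − ⌊809/77⌋ − ⌊809/91⌋ − ⌊809/119⌋ − ⌊809/143⌋ − ⌊809/187⌋ − ⌊809/221⌋ + ⌊809/1001⌋ + ⌊809/1309⌋ + ⌊809/1547⌋ + ⌊809/2431⌋ − ⌊809/17017⌋ = 115 + 73 + 62 + 47 − 10 − 8 − 6 − 5 − 4 − 3 + 0 + 0 + 0 + 0 − 0 = 261
809 − 261 = 548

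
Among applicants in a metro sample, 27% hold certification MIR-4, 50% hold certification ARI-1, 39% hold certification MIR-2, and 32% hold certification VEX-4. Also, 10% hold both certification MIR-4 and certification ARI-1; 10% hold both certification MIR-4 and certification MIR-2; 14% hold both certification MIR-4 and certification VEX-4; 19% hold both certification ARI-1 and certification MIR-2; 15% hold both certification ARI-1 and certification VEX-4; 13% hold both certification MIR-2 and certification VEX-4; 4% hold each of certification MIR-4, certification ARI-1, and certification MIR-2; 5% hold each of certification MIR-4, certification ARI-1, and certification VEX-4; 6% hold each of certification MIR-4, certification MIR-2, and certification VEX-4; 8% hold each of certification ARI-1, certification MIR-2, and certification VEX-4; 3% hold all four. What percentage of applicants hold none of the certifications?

13%

Inclusion–exclusion gives
P(union) = 27 + 50 + 39 + 32 − 10 − 10 − 14 − 19 − 15 − 13 + 4 + 5 + 6 + 8 − 3 = 87%
P(none) = 100% − 87% = 13%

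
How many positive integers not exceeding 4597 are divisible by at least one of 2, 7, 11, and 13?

Using inclusion–exclusion:
⌊4597/2⌋ + ⌊4597/7⌋ + ⌊4597/11⌋ + ⌊4597/13⌋ − ⌊4597/14⌋ − ⌊4597/22⌋ − ⌊4597/26⌋ − ⌊4597/77⌋ − ⌊4597/91⌋ − ⌊4597/143⌋ + ⌊4597/154⌋ + ⌊4597/182⌋ + ⌊4597/286⌋ + ⌊4597/1001⌋ − ⌊4597/2002⌋ = 2298 + 656 + 417 + 353 − 328 − 208 − 176 − 59 − 50 − 32 + 29 + 25 + 16 + 4 − 2 = 2943

2943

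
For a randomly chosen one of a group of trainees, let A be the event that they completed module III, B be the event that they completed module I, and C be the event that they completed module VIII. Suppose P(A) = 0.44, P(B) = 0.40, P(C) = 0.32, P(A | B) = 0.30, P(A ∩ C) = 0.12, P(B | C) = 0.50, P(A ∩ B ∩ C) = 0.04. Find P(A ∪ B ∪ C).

0.80

P(A ∩ B) = P(B)·P(A|B) = 0.40 × 0.30 = 0.12
P(B ∩ C) = P(C)·P(B|C) = 0.32 × 0.50 = 0.16
By inclusion–exclusion:
P(A ∪ B ∪ C) = 0.44 + 0.40 + 0.32 − 0.12 − 0.12 − 0.16 + 0.04 = 0.80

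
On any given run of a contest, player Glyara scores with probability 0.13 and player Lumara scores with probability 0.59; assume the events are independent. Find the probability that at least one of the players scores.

Independence gives P(none) = ∏(1 − pᵢ).
P(none) = (1 − 0.13) × (1 − 0.59) = 0.87 × 0.41 = 0.3567
P(at least one) = 1 − 0.3567 = 0.6433

0.6433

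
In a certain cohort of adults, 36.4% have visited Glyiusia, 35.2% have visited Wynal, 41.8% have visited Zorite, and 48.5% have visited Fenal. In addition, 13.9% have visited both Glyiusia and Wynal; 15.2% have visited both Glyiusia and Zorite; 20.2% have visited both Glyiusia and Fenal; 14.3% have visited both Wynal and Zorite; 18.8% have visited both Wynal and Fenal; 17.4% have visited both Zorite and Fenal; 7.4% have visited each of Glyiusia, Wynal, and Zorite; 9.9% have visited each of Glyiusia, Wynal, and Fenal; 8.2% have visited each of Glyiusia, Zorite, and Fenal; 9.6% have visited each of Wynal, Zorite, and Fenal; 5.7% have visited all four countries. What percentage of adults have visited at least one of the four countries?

P(union) = 36.4 + 35.2 + 41.8 + 48.5 − 13.9 − 15.2 − 20.2 − 14.3 − 18.8 − 17.4 + 7.4 + 9.9 + 8.2 + 9.6 − 5.7 = 91.5%

91.5%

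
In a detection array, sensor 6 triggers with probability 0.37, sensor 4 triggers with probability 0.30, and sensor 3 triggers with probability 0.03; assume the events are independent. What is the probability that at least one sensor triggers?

0.57223

P(none) = (1 − 0.37) × (1 − 0.30) × (1 − 0.03) = 0.63 × 0.70 × 0.97 = 0.42777
P(at least one) = 1 − 0.42777 = 0.57223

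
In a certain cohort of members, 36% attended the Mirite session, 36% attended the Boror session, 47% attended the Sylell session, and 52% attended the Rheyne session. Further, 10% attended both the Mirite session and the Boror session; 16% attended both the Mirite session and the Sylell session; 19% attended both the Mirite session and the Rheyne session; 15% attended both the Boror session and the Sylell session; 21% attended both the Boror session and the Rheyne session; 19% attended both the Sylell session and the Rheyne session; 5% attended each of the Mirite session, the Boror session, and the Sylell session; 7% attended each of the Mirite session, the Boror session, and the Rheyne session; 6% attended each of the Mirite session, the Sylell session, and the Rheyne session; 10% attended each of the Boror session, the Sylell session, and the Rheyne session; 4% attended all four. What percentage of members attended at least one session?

Inclusion–exclusion gives
P(union) = 36 + 36 + 47 + 52 − 10 − 16 − 19 − 15 − 21 − 19 + 5 + 7 + 6 + 10 − 4 = 95%

95%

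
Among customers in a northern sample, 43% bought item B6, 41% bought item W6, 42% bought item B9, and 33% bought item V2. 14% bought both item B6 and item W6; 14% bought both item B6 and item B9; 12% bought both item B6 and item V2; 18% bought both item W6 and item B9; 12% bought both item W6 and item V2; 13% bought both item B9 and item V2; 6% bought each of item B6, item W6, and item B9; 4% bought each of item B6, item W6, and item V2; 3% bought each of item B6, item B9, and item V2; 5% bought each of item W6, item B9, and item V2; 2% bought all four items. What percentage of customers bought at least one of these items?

92%

Using inclusion–exclusion:
P(union) = 43 + 41 + 42 + 33 − 14 − 14 − 12 − 18 − 12 − 13 + 6 + 4 + 3 + 5 − 2 = 92%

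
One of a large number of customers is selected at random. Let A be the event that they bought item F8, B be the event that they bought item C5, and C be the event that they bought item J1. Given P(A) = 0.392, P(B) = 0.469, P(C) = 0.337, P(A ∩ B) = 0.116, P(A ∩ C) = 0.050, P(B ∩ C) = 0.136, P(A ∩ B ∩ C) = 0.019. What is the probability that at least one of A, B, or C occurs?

0.915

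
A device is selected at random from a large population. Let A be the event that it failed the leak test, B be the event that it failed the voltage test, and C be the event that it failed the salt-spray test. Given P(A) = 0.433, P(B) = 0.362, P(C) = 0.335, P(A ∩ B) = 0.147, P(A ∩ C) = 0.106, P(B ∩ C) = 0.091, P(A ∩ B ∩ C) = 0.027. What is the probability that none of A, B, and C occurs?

0.187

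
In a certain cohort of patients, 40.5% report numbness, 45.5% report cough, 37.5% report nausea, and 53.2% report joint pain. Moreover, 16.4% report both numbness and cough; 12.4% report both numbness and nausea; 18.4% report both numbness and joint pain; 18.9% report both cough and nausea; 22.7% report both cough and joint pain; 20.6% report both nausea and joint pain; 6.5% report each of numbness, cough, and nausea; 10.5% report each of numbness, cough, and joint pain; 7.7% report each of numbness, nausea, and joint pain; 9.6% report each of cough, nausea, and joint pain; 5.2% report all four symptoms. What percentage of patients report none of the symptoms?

3.6%

By inclusion-exclusion,
P(at least one) = 40.5 + 45.5 + 37.5 + 53.2 − 16.4 − 12.4 − 18.4 − 18.9 − 22.7 − 20.6 + 6.5 + 10.5 + 7.7 + 9.6 − 5.2 = 96.4%
P(none) = 100% − 96.4% = 3.6%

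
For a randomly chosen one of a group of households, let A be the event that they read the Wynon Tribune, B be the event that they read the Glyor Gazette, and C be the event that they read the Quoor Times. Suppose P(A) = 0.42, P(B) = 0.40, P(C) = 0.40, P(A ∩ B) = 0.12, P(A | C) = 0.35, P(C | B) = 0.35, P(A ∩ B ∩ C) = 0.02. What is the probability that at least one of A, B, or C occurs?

0.84

P(A ∩ C) = P(C)·P(A|C) = 0.40 × 0.35 = 0.14
P(B ∩ C) = P(B)·P(C|B) = 0.40 × 0.35 = 0.14
By inclusion–exclusion:
P(A ∪ B ∪ C) = 0.42 + 0.40 + 0.40 − 0.12 − 0.14 − 0.14 + 0.02 = 0.84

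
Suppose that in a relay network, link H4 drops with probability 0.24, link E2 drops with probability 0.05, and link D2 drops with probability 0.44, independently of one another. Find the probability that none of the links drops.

P(none) = (1 − 0.24) × (1 − 0.05) × (1 − 0.44) = 0.76 × 0.95 × 0.56 = 0.40432

0.40432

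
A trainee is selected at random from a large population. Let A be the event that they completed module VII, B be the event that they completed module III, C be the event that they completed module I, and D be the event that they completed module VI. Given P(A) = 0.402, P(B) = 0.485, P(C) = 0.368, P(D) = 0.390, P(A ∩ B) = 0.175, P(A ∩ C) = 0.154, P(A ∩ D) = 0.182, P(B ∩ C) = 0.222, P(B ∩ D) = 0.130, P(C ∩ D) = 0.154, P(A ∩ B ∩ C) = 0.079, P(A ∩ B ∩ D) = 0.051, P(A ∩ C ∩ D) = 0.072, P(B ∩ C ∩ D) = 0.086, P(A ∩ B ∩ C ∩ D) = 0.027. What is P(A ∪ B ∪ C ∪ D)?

0.889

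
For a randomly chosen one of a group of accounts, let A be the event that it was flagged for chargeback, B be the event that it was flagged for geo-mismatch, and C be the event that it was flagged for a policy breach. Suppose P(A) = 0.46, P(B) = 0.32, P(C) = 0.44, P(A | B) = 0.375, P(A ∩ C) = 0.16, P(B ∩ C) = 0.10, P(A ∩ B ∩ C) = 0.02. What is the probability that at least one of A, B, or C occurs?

0.86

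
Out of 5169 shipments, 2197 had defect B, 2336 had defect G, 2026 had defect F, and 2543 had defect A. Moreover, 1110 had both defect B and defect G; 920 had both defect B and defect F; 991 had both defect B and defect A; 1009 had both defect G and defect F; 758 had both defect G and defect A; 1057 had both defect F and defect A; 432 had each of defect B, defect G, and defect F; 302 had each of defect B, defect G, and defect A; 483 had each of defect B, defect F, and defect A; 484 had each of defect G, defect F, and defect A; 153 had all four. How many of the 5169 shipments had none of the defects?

364

N(≥1) = 2197 + 2336 + 2026 + 2543 − 1110 − 920 − 991 − 1009 − 758 − 1057 + 432 + 302 + 483 + 484 − 153 = 4805
None: 5169 − 4805 = 364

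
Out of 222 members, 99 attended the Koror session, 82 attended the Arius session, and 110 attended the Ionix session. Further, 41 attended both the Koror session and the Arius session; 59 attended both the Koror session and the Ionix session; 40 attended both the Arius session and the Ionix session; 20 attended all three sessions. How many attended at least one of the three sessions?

171

Using inclusion–exclusion:
|at least one| = 99 + 82 + 110 − 41 − 59 − 40 + 20 = 171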